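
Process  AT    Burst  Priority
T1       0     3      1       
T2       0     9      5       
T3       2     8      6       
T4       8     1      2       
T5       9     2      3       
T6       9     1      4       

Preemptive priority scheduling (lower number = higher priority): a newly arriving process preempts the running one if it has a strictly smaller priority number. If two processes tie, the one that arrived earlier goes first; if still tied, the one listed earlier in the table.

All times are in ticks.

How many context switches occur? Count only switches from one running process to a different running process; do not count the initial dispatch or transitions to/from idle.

Schedule: | T1 0-3 | T2 3-8 | T4 8-9 | T5 9-11 | T6 11-12 | T2 12-16 | T3 16-24 |
Completion: T1=3  T2=16  T3=24  T4=9  T5=11  T6=12
Turnaround (C−A): T1=3  T2=16  T3=22  T4=1  T5=2  T6=3

6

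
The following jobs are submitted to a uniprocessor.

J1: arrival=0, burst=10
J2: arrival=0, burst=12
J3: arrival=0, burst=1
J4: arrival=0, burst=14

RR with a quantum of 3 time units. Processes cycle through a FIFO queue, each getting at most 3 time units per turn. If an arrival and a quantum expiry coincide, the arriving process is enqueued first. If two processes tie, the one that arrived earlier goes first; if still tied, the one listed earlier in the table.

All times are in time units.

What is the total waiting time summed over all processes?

Timeline: | J1 0-3 | J2 3-6 | J3 6-7 | J4 7-10 | J1 10-13 | J2 13-16 | J4 16-19 | J1 19-22 | J2 22-25 | J4 25-28 | J1 28-29 | J2 29-32 | J4 32-37 |
Completion: J1=29  J2=32  J3=7  J4=37
Turnaround (C−A): J1=29  J2=32  J3=7  J4=37
Waiting = turnaround − burst: J1=19, J2=20, J3=6, J4=23
Total waiting = 19 + 20 + 6 + 23 = 68

68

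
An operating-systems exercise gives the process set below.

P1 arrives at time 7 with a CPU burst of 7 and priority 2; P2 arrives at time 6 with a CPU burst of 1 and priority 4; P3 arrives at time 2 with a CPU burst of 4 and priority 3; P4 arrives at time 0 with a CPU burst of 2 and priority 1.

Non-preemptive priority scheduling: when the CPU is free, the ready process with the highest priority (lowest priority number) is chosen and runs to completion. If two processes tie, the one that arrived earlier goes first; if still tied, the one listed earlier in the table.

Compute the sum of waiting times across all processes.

0

Gantt: | P4 0-2 | P3 2-6 | P2 6-7 | P1 7-14 |
Completion: P1=14  P2=7  P3=6  P4=2
Turnaround (C−A): P1=7  P2=1  P3=4  P4=2
Waiting = turnaround − burst: P1=0, P2=0, P3=0, P4=0
Total waiting = 0 + 0 + 0 + 0 = 0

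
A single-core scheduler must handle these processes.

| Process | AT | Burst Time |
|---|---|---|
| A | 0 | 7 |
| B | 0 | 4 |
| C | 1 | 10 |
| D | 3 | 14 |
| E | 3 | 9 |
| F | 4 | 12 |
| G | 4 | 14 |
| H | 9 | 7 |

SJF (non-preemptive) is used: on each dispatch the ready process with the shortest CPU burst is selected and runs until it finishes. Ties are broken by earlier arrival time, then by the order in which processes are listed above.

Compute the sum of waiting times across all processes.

185

Gantt: | B 0-4 | A 4-11 | H 11-18 | E 18-27 | C 27-37 | F 37-49 | D 49-63 | G 63-77 |
Completion: A=11  B=4  C=37  D=63  E=27  F=49  G=77  H=18
Waiting = turnaround − burst: A=4, B=0, C=26, D=46, E=15, F=33, G=59, H=2
Total waiting = 4 + 0 + 26 + 46 + 15 + 33 + 59 + 2 = 185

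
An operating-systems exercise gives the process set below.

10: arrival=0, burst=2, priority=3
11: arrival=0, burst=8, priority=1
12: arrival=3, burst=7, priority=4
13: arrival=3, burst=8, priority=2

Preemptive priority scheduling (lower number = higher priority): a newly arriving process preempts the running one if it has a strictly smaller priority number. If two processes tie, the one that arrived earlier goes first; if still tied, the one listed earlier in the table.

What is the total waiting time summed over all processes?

36

Timeline: | 11 0-8 | 13 8-16 | 10 16-18 | 12 18-25 |
Completion: 10=18  11=8  12=25  13=16
Waiting = turnaround − burst: 10=16, 11=0, 12=15, 13=5
Total waiting = 16 + 0 + 15 + 5 = 36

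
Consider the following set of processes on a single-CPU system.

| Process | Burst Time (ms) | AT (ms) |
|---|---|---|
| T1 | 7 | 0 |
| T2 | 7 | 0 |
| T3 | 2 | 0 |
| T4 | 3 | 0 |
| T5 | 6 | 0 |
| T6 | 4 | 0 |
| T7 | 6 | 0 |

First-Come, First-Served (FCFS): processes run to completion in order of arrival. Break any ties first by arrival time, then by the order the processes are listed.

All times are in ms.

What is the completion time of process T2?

14

Gantt: | T1 0-7 | T2 7-14 | T3 14-16 | T4 16-19 | T5 19-25 | T6 25-29 | T7 29-35 |
Completion: T1=7  T2=14  T3=16  T4=19  T5=25  T6=29  T7=35
Turnaround (C−A): T1=7  T2=14  T3=16  T4=19  T5=25  T6=29  T7=35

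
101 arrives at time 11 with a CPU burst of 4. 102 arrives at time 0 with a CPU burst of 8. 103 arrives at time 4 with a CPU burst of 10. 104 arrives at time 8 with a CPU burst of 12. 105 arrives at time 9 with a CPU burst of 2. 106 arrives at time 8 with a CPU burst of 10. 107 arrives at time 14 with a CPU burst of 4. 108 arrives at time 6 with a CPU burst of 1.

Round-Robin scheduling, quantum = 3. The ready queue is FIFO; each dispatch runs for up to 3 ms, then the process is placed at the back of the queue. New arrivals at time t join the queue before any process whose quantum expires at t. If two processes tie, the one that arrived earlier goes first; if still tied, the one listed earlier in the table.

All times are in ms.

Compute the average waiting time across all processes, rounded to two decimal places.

Timeline: | 102 0-6 | 103 6-9 | 108 9-10 | 102 10-12 | 104 12-15 | 106 15-18 | 105 18-20 | 103 20-23 | 101 23-26 | 107 26-29 | 104 29-32 | 106 32-35 | 103 35-38 | 101 38-39 | 107 39-40 | 104 40-43 | 106 43-46 | 103 46-47 | 104 47-50 | 106 50-51 |
Completion: 101=39  102=12  103=47  104=50  105=20  106=51  107=40  108=10
Waiting times: 101=24, 102=4, 103=33, 104=30, 105=9, 106=33, 107=22, 108=3
Average waiting = (24+4+33+30+9+33+22+3) / 8 = 158/8 = 19.75

19.75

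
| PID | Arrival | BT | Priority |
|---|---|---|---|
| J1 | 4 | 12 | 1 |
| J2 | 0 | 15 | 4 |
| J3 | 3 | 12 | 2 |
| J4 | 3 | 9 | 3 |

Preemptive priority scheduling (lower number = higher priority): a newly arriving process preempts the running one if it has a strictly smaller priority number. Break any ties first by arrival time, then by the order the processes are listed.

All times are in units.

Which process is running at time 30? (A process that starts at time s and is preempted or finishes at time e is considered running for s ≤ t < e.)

Gantt: | J2 0-3 | J3 3-4 | J1 4-16 | J3 16-27 | J4 27-36 | J2 36-48 |
Completion: J1=16  J2=48  J3=27  J4=36
Turnaround (C−A): J1=12  J2=48  J3=24  J4=33

J4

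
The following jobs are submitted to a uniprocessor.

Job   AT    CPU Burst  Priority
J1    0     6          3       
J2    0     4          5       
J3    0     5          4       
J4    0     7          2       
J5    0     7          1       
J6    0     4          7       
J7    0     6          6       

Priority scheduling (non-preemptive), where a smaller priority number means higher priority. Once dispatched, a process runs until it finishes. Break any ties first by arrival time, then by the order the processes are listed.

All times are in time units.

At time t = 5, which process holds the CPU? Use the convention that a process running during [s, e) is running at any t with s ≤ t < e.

Gantt: | J5 0-7 | J4 7-14 | J1 14-20 | J3 20-25 | J2 25-29 | J7 29-35 | J6 35-39 |
Completion: J1=20  J2=29  J3=25  J4=14  J5=7  J6=39  J7=35

J5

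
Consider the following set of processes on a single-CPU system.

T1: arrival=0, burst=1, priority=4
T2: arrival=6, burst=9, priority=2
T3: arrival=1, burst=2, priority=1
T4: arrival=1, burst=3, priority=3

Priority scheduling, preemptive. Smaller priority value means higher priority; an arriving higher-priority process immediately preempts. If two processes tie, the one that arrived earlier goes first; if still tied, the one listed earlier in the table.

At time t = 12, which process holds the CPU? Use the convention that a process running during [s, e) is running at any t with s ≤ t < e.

Schedule: | T1 0-1 | T3 1-3 | T4 3-6 | T2 6-15 |
Completion: T1=1  T2=15  T3=3  T4=6
Turnaround (C−A): T1=1  T2=9  T3=2  T4=5

T2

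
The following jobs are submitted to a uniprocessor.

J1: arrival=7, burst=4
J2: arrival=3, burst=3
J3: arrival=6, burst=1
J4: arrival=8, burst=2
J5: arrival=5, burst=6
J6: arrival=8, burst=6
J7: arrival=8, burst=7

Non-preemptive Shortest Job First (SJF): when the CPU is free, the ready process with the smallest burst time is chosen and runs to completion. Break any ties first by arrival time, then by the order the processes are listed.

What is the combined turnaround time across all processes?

Gantt: | idle 0-3 | J2 3-6 | J3 6-7 | J1 7-11 | J4 11-13 | J5 13-19 | J6 19-25 | J7 25-32 |
Completion: J1=11  J2=6  J3=7  J4=13  J5=19  J6=25  J7=32
Turnaround = completion − arrival: J1=4, J2=3, J3=1, J4=5, J5=14, J6=17, J7=24
Total turnaround = 4 + 3 + 1 + 5 + 14 + 17 + 24 = 68

68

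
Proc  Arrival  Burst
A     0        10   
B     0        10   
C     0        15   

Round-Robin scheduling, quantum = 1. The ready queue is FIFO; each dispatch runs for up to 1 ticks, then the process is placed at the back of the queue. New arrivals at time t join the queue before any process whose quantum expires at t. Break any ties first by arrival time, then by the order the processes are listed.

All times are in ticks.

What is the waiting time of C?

20

Timeline: | A 0-1 | B 1-2 | C 2-3 | A 3-4 | B 4-5 | C 5-6 | A 6-7 | B 7-8 | C 8-9 | A 9-10 | B 10-11 | C 11-12 | A 12-13 | B 13-14 | C 14-15 | A 15-16 | B 16-17 | C 17-18 | A 18-19 | B 19-20 | C 20-21 | A 21-22 | B 22-23 | C 23-24 | A 24-25 | B 25-26 | C 26-27 | A 27-28 | B 28-29 | C 29-35 |
Completion: A=28  B=29  C=35
Turnaround (C−A): A=28  B=29  C=35
Waiting(C) = turnaround − burst = 35 − 15 = 20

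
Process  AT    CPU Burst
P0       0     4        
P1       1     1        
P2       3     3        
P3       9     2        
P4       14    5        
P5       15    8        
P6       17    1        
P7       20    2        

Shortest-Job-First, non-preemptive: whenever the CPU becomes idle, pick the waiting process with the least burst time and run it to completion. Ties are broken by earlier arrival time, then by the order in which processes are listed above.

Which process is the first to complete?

Gantt: | P0 0-4 | P1 4-5 | P2 5-8 | idle 8-9 | P3 9-11 | idle 11-14 | P4 14-19 | P6 19-20 | P7 20-22 | P5 22-30 |
Completion: P0=4  P1=5  P2=8  P3=11  P4=19  P5=30  P6=20  P7=22
Finish order: P0 → P1 → P2 → P3 → P4 → P6 → P7 → P5

P0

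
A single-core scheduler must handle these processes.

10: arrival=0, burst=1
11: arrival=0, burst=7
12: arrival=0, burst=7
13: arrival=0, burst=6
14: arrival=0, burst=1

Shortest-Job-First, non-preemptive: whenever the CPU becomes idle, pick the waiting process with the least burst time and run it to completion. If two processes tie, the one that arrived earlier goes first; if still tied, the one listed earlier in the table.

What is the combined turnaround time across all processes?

Schedule: | 10 0-1 | 14 1-2 | 13 2-8 | 11 8-15 | 12 15-22 |
Completion: 10=1  11=15  12=22  13=8  14=2
Turnaround = completion − arrival: 10=1, 11=15, 12=22, 13=8, 14=2
Total turnaround = 1 + 15 + 22 + 8 + 2 = 48

48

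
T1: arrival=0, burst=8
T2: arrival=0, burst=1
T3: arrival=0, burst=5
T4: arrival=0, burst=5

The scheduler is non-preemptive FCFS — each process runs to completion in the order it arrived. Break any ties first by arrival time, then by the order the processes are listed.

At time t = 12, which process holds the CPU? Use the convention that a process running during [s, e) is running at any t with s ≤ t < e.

Gantt: | T1 0-8 | T2 8-9 | T3 9-14 | T4 14-19 |
Completion: T1=8  T2=9  T3=14  T4=19

T3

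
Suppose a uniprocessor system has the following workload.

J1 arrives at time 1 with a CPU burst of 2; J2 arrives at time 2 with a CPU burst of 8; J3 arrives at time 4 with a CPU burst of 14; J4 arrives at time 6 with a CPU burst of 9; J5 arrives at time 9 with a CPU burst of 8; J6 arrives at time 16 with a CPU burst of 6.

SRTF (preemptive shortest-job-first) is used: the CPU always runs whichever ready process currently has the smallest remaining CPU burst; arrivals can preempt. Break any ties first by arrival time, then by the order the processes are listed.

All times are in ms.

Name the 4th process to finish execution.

Timeline: | idle 0-1 | J1 1-3 | J2 3-11 | J5 11-19 | J6 19-25 | J4 25-34 | J3 34-48 |
Completion: J1=3  J2=11  J3=48  J4=34  J5=19  J6=25
Finish order: J1 → J2 → J5 → J6 → J4 → J3

J6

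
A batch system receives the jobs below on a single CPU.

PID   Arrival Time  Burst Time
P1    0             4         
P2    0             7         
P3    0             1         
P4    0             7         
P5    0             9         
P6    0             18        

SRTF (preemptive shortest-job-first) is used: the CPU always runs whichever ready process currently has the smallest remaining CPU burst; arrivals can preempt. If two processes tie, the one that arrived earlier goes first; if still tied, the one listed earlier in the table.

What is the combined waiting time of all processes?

65

Timeline: | P3 0-1 | P1 1-5 | P2 5-12 | P4 12-19 | P5 19-28 | P6 28-46 |
Completion: P1=5  P2=12  P3=1  P4=19  P5=28  P6=46
Turnaround (C−A): P1=5  P2=12  P3=1  P4=19  P5=28  P6=46
Waiting = turnaround − burst: P1=1, P2=5, P3=0, P4=12, P5=19, P6=28
Total waiting = 1 + 5 + 0 + 12 + 19 + 28 = 65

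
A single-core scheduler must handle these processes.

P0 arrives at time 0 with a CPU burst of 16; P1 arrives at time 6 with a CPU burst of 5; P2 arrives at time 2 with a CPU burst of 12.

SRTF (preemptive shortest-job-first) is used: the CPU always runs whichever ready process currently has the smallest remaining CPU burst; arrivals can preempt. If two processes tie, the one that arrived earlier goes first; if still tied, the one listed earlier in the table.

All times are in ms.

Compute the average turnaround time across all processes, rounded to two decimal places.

Schedule: | P0 0-2 | P2 2-6 | P1 6-11 | P2 11-19 | P0 19-33 |
Completion: P0=33  P1=11  P2=19
Turnaround (C−A): P0=33  P1=5  P2=17
Turnaround times: P0=33, P1=5, P2=17
Average turnaround = (33+5+17) / 3 = 55/3 = 18.33

18.33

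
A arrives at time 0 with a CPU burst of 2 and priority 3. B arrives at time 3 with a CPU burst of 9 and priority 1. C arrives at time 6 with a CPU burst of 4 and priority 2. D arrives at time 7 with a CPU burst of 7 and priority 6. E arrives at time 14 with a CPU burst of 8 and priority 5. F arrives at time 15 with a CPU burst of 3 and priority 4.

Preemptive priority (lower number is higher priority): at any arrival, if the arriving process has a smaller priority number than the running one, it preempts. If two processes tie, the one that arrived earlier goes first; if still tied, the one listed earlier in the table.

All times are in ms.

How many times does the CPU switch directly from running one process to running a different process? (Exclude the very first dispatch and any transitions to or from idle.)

4

Gantt: | A 0-2 | idle 2-3 | B 3-12 | C 12-16 | F 16-19 | E 19-27 | D 27-34 |
Completion: A=2  B=12  C=16  D=34  E=27  F=19
Turnaround (C−A): A=2  B=9  C=10  D=27  E=13  F=4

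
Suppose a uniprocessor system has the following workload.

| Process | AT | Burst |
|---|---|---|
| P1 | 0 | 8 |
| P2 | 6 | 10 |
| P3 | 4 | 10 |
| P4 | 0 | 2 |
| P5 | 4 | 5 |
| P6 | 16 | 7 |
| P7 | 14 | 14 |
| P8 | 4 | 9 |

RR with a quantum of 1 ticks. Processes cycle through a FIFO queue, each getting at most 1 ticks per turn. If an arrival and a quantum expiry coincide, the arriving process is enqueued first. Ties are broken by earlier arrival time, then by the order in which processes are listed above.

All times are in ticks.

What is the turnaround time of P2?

Gantt: | P1 0-1 | P4 1-2 | P1 2-3 | P4 3-4 | P1 4-5 | P3 5-6 | P5 6-7 | P8 7-8 | P1 8-9 | P2 9-10 | P3 10-11 | P5 11-12 | P8 12-13 | P1 13-14 | P2 14-15 | P3 15-16 | P5 16-17 | P8 17-18 | P7 18-19 | P1 19-20 | P2 20-21 | P6 21-22 | P3 22-23 | P5 23-24 | P8 24-25 | P7 25-26 | P1 26-27 | P2 27-28 | P6 28-29 | P3 29-30 | P5 30-31 | P8 31-32 | P7 32-33 | P1 33-34 | P2 34-35 | P6 35-36 | P3 36-37 | P8 37-38 | P7 38-39 | P2 39-40 | P6 40-41 | P3 41-42 | P8 42-43 | P7 43-44 | P2 44-45 | P6 45-46 | P3 46-47 | P8 47-48 | P7 48-49 | P2 49-50 | P6 50-51 | P3 51-52 | P8 52-53 | P7 53-54 | P2 54-55 | P6 55-56 | P3 56-57 | P7 57-58 | P2 58-59 | P7 59-65 |
Completion: P1=34  P2=59  P3=57  P4=4  P5=31  P6=56  P7=65  P8=53
Turnaround(P2) = completion − arrival = 59 − 6 = 53

53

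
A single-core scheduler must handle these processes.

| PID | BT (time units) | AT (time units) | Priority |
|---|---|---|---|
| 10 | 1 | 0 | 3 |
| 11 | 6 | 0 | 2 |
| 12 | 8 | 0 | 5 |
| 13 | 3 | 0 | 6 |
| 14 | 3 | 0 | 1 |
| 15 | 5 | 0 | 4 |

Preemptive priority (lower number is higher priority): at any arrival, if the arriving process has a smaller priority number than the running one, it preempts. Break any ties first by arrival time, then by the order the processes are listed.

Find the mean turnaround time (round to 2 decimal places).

14.33

Gantt: | 14 0-3 | 11 3-9 | 10 9-10 | 15 10-15 | 12 15-23 | 13 23-26 |
Completion: 10=10  11=9  12=23  13=26  14=3  15=15
Turnaround (C−A): 10=10  11=9  12=23  13=26  14=3  15=15
Turnaround times: 10=10, 11=9, 12=23, 13=26, 14=3, 15=15
Average turnaround = (10+9+23+26+3+15) / 6 = 86/6 = 14.33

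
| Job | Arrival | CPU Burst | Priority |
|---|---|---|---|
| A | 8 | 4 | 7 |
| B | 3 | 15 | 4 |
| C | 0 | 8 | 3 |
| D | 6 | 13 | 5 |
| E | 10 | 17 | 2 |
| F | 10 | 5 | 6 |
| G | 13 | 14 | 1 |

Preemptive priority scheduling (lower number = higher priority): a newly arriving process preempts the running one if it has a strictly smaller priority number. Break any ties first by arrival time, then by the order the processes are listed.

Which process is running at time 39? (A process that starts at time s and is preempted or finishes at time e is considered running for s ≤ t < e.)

E

Timeline: | C 0-8 | B 8-10 | E 10-13 | G 13-27 | E 27-41 | B 41-54 | D 54-67 | F 67-72 | A 72-76 |
Completion: A=76  B=54  C=8  D=67  E=41  F=72  G=27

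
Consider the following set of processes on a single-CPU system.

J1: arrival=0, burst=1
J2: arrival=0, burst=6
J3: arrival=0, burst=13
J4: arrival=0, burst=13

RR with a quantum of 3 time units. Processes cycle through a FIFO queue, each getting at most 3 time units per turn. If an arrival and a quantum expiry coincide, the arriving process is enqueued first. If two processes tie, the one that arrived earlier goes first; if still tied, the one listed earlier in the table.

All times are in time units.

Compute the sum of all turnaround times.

Schedule: | J1 0-1 | J2 1-4 | J3 4-7 | J4 7-10 | J2 10-13 | J3 13-16 | J4 16-19 | J3 19-22 | J4 22-25 | J3 25-28 | J4 28-31 | J3 31-32 | J4 32-33 |
Completion: J1=1  J2=13  J3=32  J4=33
Turnaround (C−A): J1=1  J2=13  J3=32  J4=33
Turnaround = completion − arrival: J1=1, J2=13, J3=32, J4=33
Total turnaround = 1 + 13 + 32 + 33 = 79

79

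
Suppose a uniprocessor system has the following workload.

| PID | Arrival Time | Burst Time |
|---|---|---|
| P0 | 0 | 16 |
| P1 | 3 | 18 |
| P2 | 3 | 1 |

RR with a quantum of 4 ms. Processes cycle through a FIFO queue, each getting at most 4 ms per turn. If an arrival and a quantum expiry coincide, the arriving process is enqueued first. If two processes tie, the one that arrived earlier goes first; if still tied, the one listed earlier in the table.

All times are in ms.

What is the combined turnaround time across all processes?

67

Gantt: | P0 0-4 | P1 4-8 | P2 8-9 | P0 9-13 | P1 13-17 | P0 17-21 | P1 21-25 | P0 25-29 | P1 29-35 |
Completion: P0=29  P1=35  P2=9
Turnaround = completion − arrival: P0=29, P1=32, P2=6
Total turnaround = 29 + 32 + 6 = 67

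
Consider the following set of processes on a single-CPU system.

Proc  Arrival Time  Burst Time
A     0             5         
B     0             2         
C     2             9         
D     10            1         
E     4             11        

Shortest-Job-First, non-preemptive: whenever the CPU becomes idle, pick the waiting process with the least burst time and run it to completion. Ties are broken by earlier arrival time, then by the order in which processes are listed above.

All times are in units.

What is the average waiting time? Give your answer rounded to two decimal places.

5.20

Timeline: | B 0-2 | A 2-7 | C 7-16 | D 16-17 | E 17-28 |
Completion: A=7  B=2  C=16  D=17  E=28
Waiting times: A=2, B=0, C=5, D=6, E=13
Average waiting = (2+0+5+6+13) / 5 = 26/5 = 5.20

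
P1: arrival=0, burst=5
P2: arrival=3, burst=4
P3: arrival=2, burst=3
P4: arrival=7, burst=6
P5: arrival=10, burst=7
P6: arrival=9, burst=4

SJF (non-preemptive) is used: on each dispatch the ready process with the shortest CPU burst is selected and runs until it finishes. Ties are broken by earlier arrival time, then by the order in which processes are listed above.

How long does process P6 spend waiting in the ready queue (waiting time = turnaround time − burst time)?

3

Gantt: | P1 0-5 | P3 5-8 | P2 8-12 | P6 12-16 | P4 16-22 | P5 22-29 |
Completion: P1=5  P2=12  P3=8  P4=22  P5=29  P6=16
Turnaround (C−A): P1=5  P2=9  P3=6  P4=15  P5=19  P6=7
Waiting(P6) = turnaround − burst = 7 − 4 = 3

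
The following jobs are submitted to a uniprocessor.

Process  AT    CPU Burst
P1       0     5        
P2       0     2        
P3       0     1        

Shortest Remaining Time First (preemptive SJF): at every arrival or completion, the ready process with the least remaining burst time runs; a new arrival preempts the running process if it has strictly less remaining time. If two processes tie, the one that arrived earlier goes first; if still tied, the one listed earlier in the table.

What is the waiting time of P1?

3

Timeline: | P3 0-1 | P2 1-3 | P1 3-8 |
Completion: P1=8  P2=3  P3=1
Turnaround (C−A): P1=8  P2=3  P3=1
Waiting(P1) = turnaround − burst = 8 − 5 = 3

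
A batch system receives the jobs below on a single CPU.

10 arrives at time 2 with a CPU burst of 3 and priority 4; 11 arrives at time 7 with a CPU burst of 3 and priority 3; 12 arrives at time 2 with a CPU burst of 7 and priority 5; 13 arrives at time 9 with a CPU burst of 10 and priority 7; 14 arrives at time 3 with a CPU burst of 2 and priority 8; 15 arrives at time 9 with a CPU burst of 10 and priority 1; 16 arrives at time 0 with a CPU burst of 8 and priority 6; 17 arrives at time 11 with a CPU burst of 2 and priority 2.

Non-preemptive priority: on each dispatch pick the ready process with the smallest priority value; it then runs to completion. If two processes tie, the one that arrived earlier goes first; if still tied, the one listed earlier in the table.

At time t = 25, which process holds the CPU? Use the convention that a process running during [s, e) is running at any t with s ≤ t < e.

Timeline: | 16 0-8 | 11 8-11 | 15 11-21 | 17 21-23 | 10 23-26 | 12 26-33 | 13 33-43 | 14 43-45 |
Completion: 10=26  11=11  12=33  13=43  14=45  15=21  16=8  17=23
Turnaround (C−A): 10=24  11=4  12=31  13=34  14=42  15=12  16=8  17=12

10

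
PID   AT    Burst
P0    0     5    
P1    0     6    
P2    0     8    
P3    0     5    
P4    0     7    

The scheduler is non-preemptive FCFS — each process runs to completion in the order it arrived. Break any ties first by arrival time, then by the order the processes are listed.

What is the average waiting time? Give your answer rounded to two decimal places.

11.80

Gantt: | P0 0-5 | P1 5-11 | P2 11-19 | P3 19-24 | P4 24-31 |
Completion: P0=5  P1=11  P2=19  P3=24  P4=31
Waiting times: P0=0, P1=5, P2=11, P3=19, P4=24
Average waiting = (0+5+11+19+24) / 5 = 59/5 = 11.80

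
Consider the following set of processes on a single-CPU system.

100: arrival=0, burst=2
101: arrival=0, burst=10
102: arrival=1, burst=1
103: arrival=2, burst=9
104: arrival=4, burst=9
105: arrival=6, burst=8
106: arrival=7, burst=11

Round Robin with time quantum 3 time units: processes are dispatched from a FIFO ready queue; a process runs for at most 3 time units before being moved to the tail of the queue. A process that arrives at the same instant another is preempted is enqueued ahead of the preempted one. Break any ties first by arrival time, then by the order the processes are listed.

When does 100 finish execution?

2

Schedule: | 100 0-2 | 101 2-5 | 102 5-6 | 103 6-9 | 104 9-12 | 101 12-15 | 105 15-18 | 106 18-21 | 103 21-24 | 104 24-27 | 101 27-30 | 105 30-33 | 106 33-36 | 103 36-39 | 104 39-42 | 101 42-43 | 105 43-45 | 106 45-50 |
Completion: 100=2  101=43  102=6  103=39  104=42  105=45  106=50
Turnaround (C−A): 100=2  101=43  102=5  103=37  104=38  105=39  106=43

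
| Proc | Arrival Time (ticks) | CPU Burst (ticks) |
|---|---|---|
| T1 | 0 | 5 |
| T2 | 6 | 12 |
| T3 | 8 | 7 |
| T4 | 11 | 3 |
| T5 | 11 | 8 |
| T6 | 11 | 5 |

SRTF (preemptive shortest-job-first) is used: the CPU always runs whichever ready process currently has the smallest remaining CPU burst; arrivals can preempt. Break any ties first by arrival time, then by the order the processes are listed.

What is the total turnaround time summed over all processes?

85

Gantt: | T1 0-5 | idle 5-6 | T2 6-8 | T3 8-11 | T4 11-14 | T3 14-18 | T6 18-23 | T5 23-31 | T2 31-41 |
Completion: T1=5  T2=41  T3=18  T4=14  T5=31  T6=23
Turnaround (C−A): T1=5  T2=35  T3=10  T4=3  T5=20  T6=12
Turnaround = completion − arrival: T1=5, T2=35, T3=10, T4=3, T5=20, T6=12
Total turnaround = 5 + 35 + 10 + 3 + 20 + 12 = 85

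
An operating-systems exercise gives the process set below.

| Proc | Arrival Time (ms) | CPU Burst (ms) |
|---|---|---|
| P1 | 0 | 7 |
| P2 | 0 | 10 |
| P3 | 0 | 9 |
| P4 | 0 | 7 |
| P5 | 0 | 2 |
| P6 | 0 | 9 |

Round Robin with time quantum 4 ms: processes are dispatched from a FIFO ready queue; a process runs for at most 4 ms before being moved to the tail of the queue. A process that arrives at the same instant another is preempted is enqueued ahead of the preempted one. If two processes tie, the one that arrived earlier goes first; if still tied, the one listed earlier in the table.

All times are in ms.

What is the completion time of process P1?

25

Schedule: | P1 0-4 | P2 4-8 | P3 8-12 | P4 12-16 | P5 16-18 | P6 18-22 | P1 22-25 | P2 25-29 | P3 29-33 | P4 33-36 | P6 36-40 | P2 40-42 | P3 42-43 | P6 43-44 |
Completion: P1=25  P2=42  P3=43  P4=36  P5=18  P6=44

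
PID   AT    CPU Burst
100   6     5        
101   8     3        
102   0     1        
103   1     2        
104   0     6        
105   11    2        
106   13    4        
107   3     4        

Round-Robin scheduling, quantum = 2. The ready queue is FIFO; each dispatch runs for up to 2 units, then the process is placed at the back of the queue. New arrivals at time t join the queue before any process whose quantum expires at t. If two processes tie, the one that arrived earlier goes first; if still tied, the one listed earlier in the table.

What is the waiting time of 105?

Gantt: | 102 0-1 | 104 1-3 | 103 3-5 | 107 5-7 | 104 7-9 | 100 9-11 | 107 11-13 | 101 13-15 | 104 15-17 | 105 17-19 | 100 19-21 | 106 21-23 | 101 23-24 | 100 24-25 | 106 25-27 |
Completion: 100=25  101=24  102=1  103=5  104=17  105=19  106=27  107=13
Turnaround (C−A): 100=19  101=16  102=1  103=4  104=17  105=8  106=14  107=10
Waiting(105) = turnaround − burst = 8 − 2 = 6

6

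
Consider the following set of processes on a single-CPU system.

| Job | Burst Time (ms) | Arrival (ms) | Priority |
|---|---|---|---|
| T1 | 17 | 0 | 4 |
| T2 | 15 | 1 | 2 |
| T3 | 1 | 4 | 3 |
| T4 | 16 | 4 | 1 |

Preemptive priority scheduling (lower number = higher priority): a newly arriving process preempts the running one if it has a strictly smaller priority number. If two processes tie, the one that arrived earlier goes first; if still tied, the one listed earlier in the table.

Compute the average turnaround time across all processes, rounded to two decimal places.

31.25

Gantt: | T1 0-1 | T2 1-4 | T4 4-20 | T2 20-32 | T3 32-33 | T1 33-49 |
Completion: T1=49  T2=32  T3=33  T4=20
Turnaround times: T1=49, T2=31, T3=29, T4=16
Average turnaround = (49+31+29+16) / 4 = 125/4 = 31.25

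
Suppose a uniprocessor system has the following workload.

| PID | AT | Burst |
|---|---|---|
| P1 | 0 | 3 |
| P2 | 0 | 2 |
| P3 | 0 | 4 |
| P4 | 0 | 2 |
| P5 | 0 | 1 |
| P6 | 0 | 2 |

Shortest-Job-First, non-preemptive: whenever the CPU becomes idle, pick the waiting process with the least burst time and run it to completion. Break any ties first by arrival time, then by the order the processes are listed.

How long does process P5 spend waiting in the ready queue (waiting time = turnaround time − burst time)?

Timeline: | P5 0-1 | P2 1-3 | P4 3-5 | P6 5-7 | P1 7-10 | P3 10-14 |
Completion: P1=10  P2=3  P3=14  P4=5  P5=1  P6=7
Waiting(P5) = turnaround − burst = 1 − 1 = 0

0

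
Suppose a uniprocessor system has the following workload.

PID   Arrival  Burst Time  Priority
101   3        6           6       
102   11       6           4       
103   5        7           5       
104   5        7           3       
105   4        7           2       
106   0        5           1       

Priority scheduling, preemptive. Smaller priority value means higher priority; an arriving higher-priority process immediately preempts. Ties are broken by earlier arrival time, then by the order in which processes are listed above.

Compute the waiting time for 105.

Gantt: | 106 0-5 | 105 5-12 | 104 12-19 | 102 19-25 | 103 25-32 | 101 32-38 |
Completion: 101=38  102=25  103=32  104=19  105=12  106=5
Turnaround (C−A): 101=35  102=14  103=27  104=14  105=8  106=5
Waiting(105) = turnaround − burst = 8 − 7 = 1

1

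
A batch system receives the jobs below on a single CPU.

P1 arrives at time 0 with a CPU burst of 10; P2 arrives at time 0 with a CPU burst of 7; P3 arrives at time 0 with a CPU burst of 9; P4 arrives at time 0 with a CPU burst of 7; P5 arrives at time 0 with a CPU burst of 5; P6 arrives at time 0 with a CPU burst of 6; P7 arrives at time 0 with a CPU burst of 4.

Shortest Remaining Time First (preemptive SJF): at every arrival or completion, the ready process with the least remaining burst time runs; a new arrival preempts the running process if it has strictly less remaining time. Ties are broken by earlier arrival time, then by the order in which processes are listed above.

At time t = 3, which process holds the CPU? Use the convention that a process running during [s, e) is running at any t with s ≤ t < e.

P7

Gantt: | P7 0-4 | P5 4-9 | P6 9-15 | P2 15-22 | P4 22-29 | P3 29-38 | P1 38-48 |
Completion: P1=48  P2=22  P3=38  P4=29  P5=9  P6=15  P7=4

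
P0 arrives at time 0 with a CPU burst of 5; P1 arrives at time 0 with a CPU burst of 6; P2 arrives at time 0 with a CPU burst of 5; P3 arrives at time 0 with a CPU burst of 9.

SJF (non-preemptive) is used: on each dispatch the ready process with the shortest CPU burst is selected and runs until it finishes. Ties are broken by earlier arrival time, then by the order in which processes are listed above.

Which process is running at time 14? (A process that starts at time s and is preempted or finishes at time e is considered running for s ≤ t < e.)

P1

Timeline: | P0 0-5 | P2 5-10 | P1 10-16 | P3 16-25 |
Completion: P0=5  P1=16  P2=10  P3=25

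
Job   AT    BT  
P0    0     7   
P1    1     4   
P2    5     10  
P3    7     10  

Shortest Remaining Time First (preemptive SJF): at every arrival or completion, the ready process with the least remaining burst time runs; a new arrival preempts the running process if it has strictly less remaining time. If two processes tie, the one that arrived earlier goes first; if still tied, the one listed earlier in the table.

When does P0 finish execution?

Schedule: | P0 0-1 | P1 1-5 | P0 5-11 | P2 11-21 | P3 21-31 |
Completion: P0=11  P1=5  P2=21  P3=31
Turnaround (C−A): P0=11  P1=4  P2=16  P3=24

11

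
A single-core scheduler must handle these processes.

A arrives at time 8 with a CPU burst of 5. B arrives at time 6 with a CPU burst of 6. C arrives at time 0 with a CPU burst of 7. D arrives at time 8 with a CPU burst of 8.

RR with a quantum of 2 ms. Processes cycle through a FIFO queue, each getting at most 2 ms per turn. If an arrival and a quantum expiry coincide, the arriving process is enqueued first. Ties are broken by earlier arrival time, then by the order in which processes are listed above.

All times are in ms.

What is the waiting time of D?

10

Timeline: | C 0-6 | B 6-8 | C 8-9 | A 9-11 | D 11-13 | B 13-15 | A 15-17 | D 17-19 | B 19-21 | A 21-22 | D 22-26 |
Completion: A=22  B=21  C=9  D=26
Waiting(D) = turnaround − burst = 18 − 8 = 10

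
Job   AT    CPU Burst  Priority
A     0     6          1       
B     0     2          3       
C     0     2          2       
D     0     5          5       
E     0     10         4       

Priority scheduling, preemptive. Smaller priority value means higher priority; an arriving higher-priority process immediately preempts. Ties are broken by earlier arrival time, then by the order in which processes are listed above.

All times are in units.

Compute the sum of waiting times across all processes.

44

Gantt: | A 0-6 | C 6-8 | B 8-10 | E 10-20 | D 20-25 |
Completion: A=6  B=10  C=8  D=25  E=20
Turnaround (C−A): A=6  B=10  C=8  D=25  E=20
Waiting = turnaround − burst: A=0, B=8, C=6, D=20, E=10
Total waiting = 0 + 8 + 6 + 20 + 10 = 44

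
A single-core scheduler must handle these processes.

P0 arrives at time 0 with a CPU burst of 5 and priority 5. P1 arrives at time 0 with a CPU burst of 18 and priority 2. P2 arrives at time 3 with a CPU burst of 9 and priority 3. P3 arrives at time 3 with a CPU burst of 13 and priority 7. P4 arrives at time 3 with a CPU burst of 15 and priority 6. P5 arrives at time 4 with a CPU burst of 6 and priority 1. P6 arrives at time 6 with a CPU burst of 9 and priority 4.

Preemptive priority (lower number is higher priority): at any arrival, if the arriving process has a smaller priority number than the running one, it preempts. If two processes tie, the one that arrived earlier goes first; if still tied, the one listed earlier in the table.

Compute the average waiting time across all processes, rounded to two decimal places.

Timeline: | P1 0-4 | P5 4-10 | P1 10-24 | P2 24-33 | P6 33-42 | P0 42-47 | P4 47-62 | P3 62-75 |
Completion: P0=47  P1=24  P2=33  P3=75  P4=62  P5=10  P6=42
Turnaround (C−A): P0=47  P1=24  P2=30  P3=72  P4=59  P5=6  P6=36
Waiting times: P0=42, P1=6, P2=21, P3=59, P4=44, P5=0, P6=27
Average waiting = (42+6+21+59+44+0+27) / 7 = 199/7 = 28.43

28.43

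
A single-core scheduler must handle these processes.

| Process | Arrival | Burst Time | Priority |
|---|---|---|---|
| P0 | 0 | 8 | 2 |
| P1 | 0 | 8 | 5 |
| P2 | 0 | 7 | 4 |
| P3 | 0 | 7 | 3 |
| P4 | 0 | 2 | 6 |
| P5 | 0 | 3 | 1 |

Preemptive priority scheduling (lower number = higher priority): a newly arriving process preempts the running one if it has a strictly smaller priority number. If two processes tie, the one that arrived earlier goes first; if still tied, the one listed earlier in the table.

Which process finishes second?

P0

Timeline: | P5 0-3 | P0 3-11 | P3 11-18 | P2 18-25 | P1 25-33 | P4 33-35 |
Completion: P0=11  P1=33  P2=25  P3=18  P4=35  P5=3
Finish order: P5 → P0 → P3 → P2 → P1 → P4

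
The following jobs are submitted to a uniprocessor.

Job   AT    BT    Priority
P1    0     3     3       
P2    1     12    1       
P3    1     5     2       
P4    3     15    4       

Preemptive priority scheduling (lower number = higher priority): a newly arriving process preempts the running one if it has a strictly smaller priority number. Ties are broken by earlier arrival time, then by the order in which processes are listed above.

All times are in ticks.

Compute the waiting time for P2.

Timeline: | P1 0-1 | P2 1-13 | P3 13-18 | P1 18-20 | P4 20-35 |
Completion: P1=20  P2=13  P3=18  P4=35
Waiting(P2) = turnaround − burst = 12 − 12 = 0

0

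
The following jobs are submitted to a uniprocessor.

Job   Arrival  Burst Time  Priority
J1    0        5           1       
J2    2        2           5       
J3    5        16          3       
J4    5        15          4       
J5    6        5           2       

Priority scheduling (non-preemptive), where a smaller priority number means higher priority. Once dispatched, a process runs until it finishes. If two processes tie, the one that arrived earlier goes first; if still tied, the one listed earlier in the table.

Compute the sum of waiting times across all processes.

Timeline: | J1 0-5 | J3 5-21 | J5 21-26 | J4 26-41 | J2 41-43 |
Completion: J1=5  J2=43  J3=21  J4=41  J5=26
Waiting = turnaround − burst: J1=0, J2=39, J3=0, J4=21, J5=15
Total waiting = 0 + 39 + 0 + 21 + 15 = 75

75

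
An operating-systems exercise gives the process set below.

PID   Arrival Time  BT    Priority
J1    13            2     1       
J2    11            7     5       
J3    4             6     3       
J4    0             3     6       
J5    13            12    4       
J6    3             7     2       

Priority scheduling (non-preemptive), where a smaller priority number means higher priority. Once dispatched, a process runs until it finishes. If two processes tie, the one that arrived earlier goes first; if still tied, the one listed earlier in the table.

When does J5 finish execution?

Gantt: | J4 0-3 | J6 3-10 | J3 10-16 | J1 16-18 | J5 18-30 | J2 30-37 |
Completion: J1=18  J2=37  J3=16  J4=3  J5=30  J6=10
Turnaround (C−A): J1=5  J2=26  J3=12  J4=3  J5=17  J6=7

30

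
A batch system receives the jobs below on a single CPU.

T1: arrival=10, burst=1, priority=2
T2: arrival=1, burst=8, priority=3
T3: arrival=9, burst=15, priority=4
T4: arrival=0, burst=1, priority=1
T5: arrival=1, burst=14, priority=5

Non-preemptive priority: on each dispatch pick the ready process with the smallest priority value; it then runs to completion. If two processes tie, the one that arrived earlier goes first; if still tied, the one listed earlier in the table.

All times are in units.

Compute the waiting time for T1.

14

Timeline: | T4 0-1 | T2 1-9 | T3 9-24 | T1 24-25 | T5 25-39 |
Completion: T1=25  T2=9  T3=24  T4=1  T5=39
Turnaround (C−A): T1=15  T2=8  T3=15  T4=1  T5=38
Waiting(T1) = turnaround − burst = 15 − 1 = 14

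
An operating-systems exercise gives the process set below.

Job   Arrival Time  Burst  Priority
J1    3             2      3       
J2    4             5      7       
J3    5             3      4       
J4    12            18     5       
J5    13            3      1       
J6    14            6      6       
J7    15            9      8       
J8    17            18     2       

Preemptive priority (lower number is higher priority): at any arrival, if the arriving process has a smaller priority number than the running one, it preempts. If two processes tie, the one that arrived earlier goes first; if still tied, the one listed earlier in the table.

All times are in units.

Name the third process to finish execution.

J5

Schedule: | idle 0-3 | J1 3-5 | J3 5-8 | J2 8-12 | J4 12-13 | J5 13-16 | J4 16-17 | J8 17-35 | J4 35-51 | J6 51-57 | J2 57-58 | J7 58-67 |
Completion: J1=5  J2=58  J3=8  J4=51  J5=16  J6=57  J7=67  J8=35
Finish order: J1 → J3 → J5 → J8 → J4 → J6 → J2 → J7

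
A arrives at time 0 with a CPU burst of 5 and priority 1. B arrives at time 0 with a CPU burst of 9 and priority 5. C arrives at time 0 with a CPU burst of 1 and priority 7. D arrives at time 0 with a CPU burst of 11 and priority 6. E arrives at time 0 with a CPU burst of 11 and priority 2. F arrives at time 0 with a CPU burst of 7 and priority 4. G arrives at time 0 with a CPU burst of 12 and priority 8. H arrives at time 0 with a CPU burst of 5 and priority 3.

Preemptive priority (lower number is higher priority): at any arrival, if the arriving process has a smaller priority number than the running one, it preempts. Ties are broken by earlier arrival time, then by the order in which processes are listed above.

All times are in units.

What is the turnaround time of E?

16

Gantt: | A 0-5 | E 5-16 | H 16-21 | F 21-28 | B 28-37 | D 37-48 | C 48-49 | G 49-61 |
Completion: A=5  B=37  C=49  D=48  E=16  F=28  G=61  H=21
Turnaround(E) = completion − arrival = 16 − 0 = 16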